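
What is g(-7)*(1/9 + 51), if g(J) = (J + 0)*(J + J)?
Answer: 45080/9 ≈ 5008.9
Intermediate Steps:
g(J) = 2*J² (g(J) = J*(2*J) = 2*J²)
g(-7)*(1/9 + 51) = (2*(-7)²)*(1/9 + 51) = (2*49)*(⅑ + 51) = 98*(460/9) = 45080/9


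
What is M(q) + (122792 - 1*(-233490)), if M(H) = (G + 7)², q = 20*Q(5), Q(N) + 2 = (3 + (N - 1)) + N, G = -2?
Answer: 356307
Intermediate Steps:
Q(N) = 2*N (Q(N) = -2 + ((3 + (N - 1)) + N) = -2 + ((3 + (-1 + N)) + N) = -2 + ((2 + N) + N) = -2 + (2 + 2*N) = 2*N)
q = 200 (q = 20*(2*5) = 20*10 = 200)
M(H) = 25 (M(H) = (-2 + 7)² = 5² = 25)
M(q) + (122792 - 1*(-233490)) = 25 + (122792 - 1*(-233490)) = 25 + (122792 + 233490) = 25 + 356282 = 356307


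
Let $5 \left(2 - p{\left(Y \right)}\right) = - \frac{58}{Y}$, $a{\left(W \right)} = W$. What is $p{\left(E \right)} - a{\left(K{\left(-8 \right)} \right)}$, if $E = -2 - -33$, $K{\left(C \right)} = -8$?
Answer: $\frac{1608}{155} \approx 10.374$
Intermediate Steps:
$E = 31$ ($E = -2 + 33 = 31$)
$p{\left(Y \right)} = 2 + \frac{58}{5 Y}$ ($p{\left(Y \right)} = 2 - \frac{\left(-58\right) \frac{1}{Y}}{5} = 2 + \frac{58}{5 Y}$)
$p{\left(E \right)} - a{\left(K{\left(-8 \right)} \right)} = \left(2 + \frac{58}{5 \cdot 31}\right) - -8 = \left(2 + \frac{58}{5} \cdot \frac{1}{31}\right) + 8 = \left(2 + \frac{58}{155}\right) + 8 = \frac{368}{155} + 8 = \frac{1608}{155}$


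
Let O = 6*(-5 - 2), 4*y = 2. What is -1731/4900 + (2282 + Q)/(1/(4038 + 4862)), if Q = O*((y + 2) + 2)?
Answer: 91275728269/4900 ≈ 1.8628e+7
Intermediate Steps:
y = ½ (y = (¼)*2 = ½ ≈ 0.50000)
O = -42 (O = 6*(-7) = -42)
Q = -189 (Q = -42*((½ + 2) + 2) = -42*(5/2 + 2) = -42*9/2 = -189)
-1731/4900 + (2282 + Q)/(1/(4038 + 4862)) = -1731/4900 + (2282 - 189)/(1/(4038 + 4862)) = -1731*1/4900 + 2093/(1/8900) = -1731/4900 + 2093/(1/8900) = -1731/4900 + 2093*8900 = -1731/4900 + 18627700 = 91275728269/4900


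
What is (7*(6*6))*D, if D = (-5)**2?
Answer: 6300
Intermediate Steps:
D = 25
(7*(6*6))*D = (7*(6*6))*25 = (7*36)*25 = 252*25 = 6300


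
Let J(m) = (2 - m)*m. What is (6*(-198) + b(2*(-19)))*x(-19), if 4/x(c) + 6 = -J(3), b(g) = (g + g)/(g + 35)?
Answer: 13952/9 ≈ 1550.2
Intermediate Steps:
b(g) = 2*g/(35 + g) (b(g) = (2*g)/(35 + g) = 2*g/(35 + g))
J(m) = m*(2 - m)
x(c) = -4/3 (x(c) = 4/(-6 - 3*(2 - 1*3)) = 4/(-6 - 3*(2 - 3)) = 4/(-6 - 3*(-1)) = 4/(-6 - 1*(-3)) = 4/(-6 + 3) = 4/(-3) = 4*(-1/3) = -4/3)
(6*(-198) + b(2*(-19)))*x(-19) = (6*(-198) + 2*(2*(-19))/(35 + 2*(-19)))*(-4/3) = (-1188 + 2*(-38)/(35 - 38))*(-4/3) = (-1188 + 2*(-38)/(-3))*(-4/3) = (-1188 + 2*(-38)*(-1/3))*(-4/3) = (-1188 + 76/3)*(-4/3) = -3488/3*(-4/3) = 13952/9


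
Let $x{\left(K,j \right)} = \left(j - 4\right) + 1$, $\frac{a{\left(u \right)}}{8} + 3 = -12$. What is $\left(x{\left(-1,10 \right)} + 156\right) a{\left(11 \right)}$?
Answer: $-19560$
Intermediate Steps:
$a{\left(u \right)} = -120$ ($a{\left(u \right)} = -24 + 8 \left(-12\right) = -24 - 96 = -120$)
$x{\left(K,j \right)} = -3 + j$ ($x{\left(K,j \right)} = \left(-4 + j\right) + 1 = -3 + j$)
$\left(x{\left(-1,10 \right)} + 156\right) a{\left(11 \right)} = \left(\left(-3 + 10\right) + 156\right) \left(-120\right) = \left(7 + 156\right) \left(-120\right) = 163 \left(-120\right) = -19560$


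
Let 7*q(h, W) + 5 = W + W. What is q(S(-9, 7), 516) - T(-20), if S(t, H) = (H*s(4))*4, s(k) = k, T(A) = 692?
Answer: -3817/7 ≈ -545.29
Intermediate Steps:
S(t, H) = 16*H (S(t, H) = (H*4)*4 = (4*H)*4 = 16*H)
q(h, W) = -5/7 + 2*W/7 (q(h, W) = -5/7 + (W + W)/7 = -5/7 + (2*W)/7 = -5/7 + 2*W/7)
q(S(-9, 7), 516) - T(-20) = (-5/7 + (2/7)*516) - 1*692 = (-5/7 + 1032/7) - 692 = 1027/7 - 692 = -3817/7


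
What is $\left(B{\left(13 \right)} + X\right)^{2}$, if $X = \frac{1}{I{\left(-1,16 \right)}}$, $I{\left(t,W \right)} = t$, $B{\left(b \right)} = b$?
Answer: $144$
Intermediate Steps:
$X = -1$ ($X = \frac{1}{-1} = -1$)
$\left(B{\left(13 \right)} + X\right)^{2} = \left(13 - 1\right)^{2} = 12^{2} = 144$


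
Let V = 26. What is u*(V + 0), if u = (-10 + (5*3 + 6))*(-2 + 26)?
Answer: 6864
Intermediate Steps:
u = 264 (u = (-10 + (15 + 6))*24 = (-10 + 21)*24 = 11*24 = 264)
u*(V + 0) = 264*(26 + 0) = 264*26 = 6864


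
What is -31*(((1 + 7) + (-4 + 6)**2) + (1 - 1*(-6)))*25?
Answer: -14725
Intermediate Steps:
-31*(((1 + 7) + (-4 + 6)**2) + (1 - 1*(-6)))*25 = -31*((8 + 2**2) + (1 + 6))*25 = -31*((8 + 4) + 7)*25 = -31*(12 + 7)*25 = -31*19*25 = -589*25 = -14725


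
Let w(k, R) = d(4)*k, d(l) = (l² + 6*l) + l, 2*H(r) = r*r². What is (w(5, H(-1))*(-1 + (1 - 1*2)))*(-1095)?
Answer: 481800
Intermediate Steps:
H(r) = r³/2 (H(r) = (r*r²)/2 = r³/2)
d(l) = l² + 7*l
w(k, R) = 44*k (w(k, R) = (4*(7 + 4))*k = (4*11)*k = 44*k)
(w(5, H(-1))*(-1 + (1 - 1*2)))*(-1095) = ((44*5)*(-1 + (1 - 1*2)))*(-1095) = (220*(-1 + (1 - 2)))*(-1095) = (220*(-1 - 1))*(-1095) = (220*(-2))*(-1095) = -440*(-1095) = 481800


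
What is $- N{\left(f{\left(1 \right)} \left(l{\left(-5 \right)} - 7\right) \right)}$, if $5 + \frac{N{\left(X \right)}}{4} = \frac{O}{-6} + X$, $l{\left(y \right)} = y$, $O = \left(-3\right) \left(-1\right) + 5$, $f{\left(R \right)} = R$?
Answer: $\frac{220}{3} \approx 73.333$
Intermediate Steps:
$O = 8$ ($O = 3 + 5 = 8$)
$N{\left(X \right)} = - \frac{76}{3} + 4 X$ ($N{\left(X \right)} = -20 + 4 \left(\frac{1}{-6} \cdot 8 + X\right) = -20 + 4 \left(\left(- \frac{1}{6}\right) 8 + X\right) = -20 + 4 \left(- \frac{4}{3} + X\right) = -20 + \left(- \frac{16}{3} + 4 X\right) = - \frac{76}{3} + 4 X$)
$- N{\left(f{\left(1 \right)} \left(l{\left(-5 \right)} - 7\right) \right)} = - (- \frac{76}{3} + 4 \cdot 1 \left(-5 - 7\right)) = - (- \frac{76}{3} + 4 \cdot 1 \left(-12\right)) = - (- \frac{76}{3} + 4 \left(-12\right)) = - (- \frac{76}{3} - 48) = \left(-1\right) \left(- \frac{220}{3}\right) = \frac{220}{3}$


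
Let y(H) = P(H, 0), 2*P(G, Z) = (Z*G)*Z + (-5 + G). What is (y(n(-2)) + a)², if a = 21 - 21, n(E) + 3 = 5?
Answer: 9/4 ≈ 2.2500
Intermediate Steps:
n(E) = 2 (n(E) = -3 + 5 = 2)
P(G, Z) = -5/2 + G/2 + G*Z²/2 (P(G, Z) = ((Z*G)*Z + (-5 + G))/2 = ((G*Z)*Z + (-5 + G))/2 = (G*Z² + (-5 + G))/2 = (-5 + G + G*Z²)/2 = -5/2 + G/2 + G*Z²/2)
a = 0
y(H) = -5/2 + H/2 (y(H) = -5/2 + H/2 + (½)*H*0² = -5/2 + H/2 + (½)*H*0 = -5/2 + H/2 + 0 = -5/2 + H/2)
(y(n(-2)) + a)² = ((-5/2 + (½)*2) + 0)² = ((-5/2 + 1) + 0)² = (-3/2 + 0)² = (-3/2)² = 9/4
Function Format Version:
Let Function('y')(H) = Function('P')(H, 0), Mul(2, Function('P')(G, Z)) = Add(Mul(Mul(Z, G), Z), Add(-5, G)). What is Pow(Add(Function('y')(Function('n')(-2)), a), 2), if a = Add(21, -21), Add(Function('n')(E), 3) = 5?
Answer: Rational(9, 4) ≈ 2.2500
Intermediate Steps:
Function('n')(E) = 2 (Function('n')(E) = Add(-3, 5) = 2)
Function('P')(G, Z) = Add(Rational(-5, 2), Mul(Rational(1, 2), G), Mul(Rational(1, 2), G, Pow(Z, 2))) (Function('P')(G, Z) = Mul(Rational(1, 2), Add(Mul(Mul(Z, G), Z), Add(-5, G))) = Mul(Rational(1, 2), Add(Mul(Mul(G, Z), Z), Add(-5, G))) = Mul(Rational(1, 2), Add(Mul(G, Pow(Z, 2)), Add(-5, G))) = Mul(Rational(1, 2), Add(-5, G, Mul(G, Pow(Z, 2)))) = Add(Rational(-5, 2), Mul(Rational(1, 2), G), Mul(Rational(1, 2), G, Pow(Z, 2))))
a = 0
Function('y')(H) = Add(Rational(-5, 2), Mul(Rational(1, 2), H)) (Function('y')(H) = Add(Rational(-5, 2), Mul(Rational(1, 2), H), Mul(Rational(1, 2), H, Pow(0, 2))) = Add(Rational(-5, 2), Mul(Rational(1, 2), H), Mul(Rational(1, 2), H, 0)) = Add(Rational(-5, 2), Mul(Rational(1, 2), H), 0) = Add(Rational(-5, 2), Mul(Rational(1, 2), H)))
Pow(Add(Function('y')(Function('n')(-2)), a), 2) = Pow(Add(Add(Rational(-5, 2), Mul(Rational(1, 2), 2)), 0), 2) = Pow(Add(Add(Rational(-5, 2), 1), 0), 2) = Pow(Add(Rational(-3, 2), 0), 2) = Pow(Rational(-3, 2), 2) = Rational(9, 4)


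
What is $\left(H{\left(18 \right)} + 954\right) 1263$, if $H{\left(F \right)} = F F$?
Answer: $1614114$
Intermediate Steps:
$H{\left(F \right)} = F^{2}$
$\left(H{\left(18 \right)} + 954\right) 1263 = \left(18^{2} + 954\right) 1263 = \left(324 + 954\right) 1263 = 1278 \cdot 1263 = 1614114$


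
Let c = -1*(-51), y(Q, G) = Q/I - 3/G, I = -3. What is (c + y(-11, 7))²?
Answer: 1297321/441 ≈ 2941.8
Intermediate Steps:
y(Q, G) = -3/G - Q/3 (y(Q, G) = Q/(-3) - 3/G = Q*(-⅓) - 3/G = -Q/3 - 3/G = -3/G - Q/3)
c = 51
(c + y(-11, 7))² = (51 + (-3/7 - ⅓*(-11)))² = (51 + (-3*⅐ + 11/3))² = (51 + (-3/7 + 11/3))² = (51 + 68/21)² = (1139/21)² = 1297321/441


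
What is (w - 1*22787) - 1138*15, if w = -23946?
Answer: -63803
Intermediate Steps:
(w - 1*22787) - 1138*15 = (-23946 - 1*22787) - 1138*15 = (-23946 - 22787) - 17070 = -46733 - 17070 = -63803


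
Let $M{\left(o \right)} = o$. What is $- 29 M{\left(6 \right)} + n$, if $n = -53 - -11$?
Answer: $-216$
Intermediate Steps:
$n = -42$ ($n = -53 + 11 = -42$)
$- 29 M{\left(6 \right)} + n = \left(-29\right) 6 - 42 = -174 - 42 = -216$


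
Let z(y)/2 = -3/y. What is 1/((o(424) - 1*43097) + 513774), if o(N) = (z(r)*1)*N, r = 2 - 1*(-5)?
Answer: 7/3292195 ≈ 2.1262e-6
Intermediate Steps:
r = 7 (r = 2 + 5 = 7)
z(y) = -6/y (z(y) = 2*(-3/y) = -6/y)
o(N) = -6*N/7 (o(N) = (-6/7*1)*N = -6*N/7)
1/((o(424) - 1*43097) + 513774) = 1/((-6/7*424 - 1*43097) + 513774) = 1/((-2544/7 - 43097) + 513774) = 1/(-304223/7 + 513774) = 1/(3292195/7) = 7/3292195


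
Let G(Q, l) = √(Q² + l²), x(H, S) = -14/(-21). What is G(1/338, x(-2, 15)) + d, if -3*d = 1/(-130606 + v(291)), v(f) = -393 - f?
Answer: 1/393870 + √456985/1014 ≈ 0.66668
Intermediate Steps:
x(H, S) = ⅔ (x(H, S) = -14*(-1/21) = ⅔)
d = 1/393870 (d = -1/(3*(-130606 + (-393 - 1*291))) = -1/(3*(-130606 + (-393 - 291))) = -1/(3*(-130606 - 684)) = -⅓/(-131290) = -⅓*(-1/131290) = 1/393870 ≈ 2.5389e-6)
G(1/338, x(-2, 15)) + d = √((1/338)² + (⅔)²) + 1/393870 = √((1/338)² + 4/9) + 1/393870 = √(1/114244 + 4/9) + 1/393870 = √(456985/1028196) + 1/393870 = √456985/1014 + 1/393870 = 1/393870 + √456985/1014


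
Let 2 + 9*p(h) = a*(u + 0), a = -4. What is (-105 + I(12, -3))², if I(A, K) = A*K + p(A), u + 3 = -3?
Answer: 1555009/81 ≈ 19198.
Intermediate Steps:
u = -6 (u = -3 - 3 = -6)
p(h) = 22/9 (p(h) = -2/9 + (-4*(-6 + 0))/9 = -2/9 + (-4*(-6))/9 = -2/9 + (⅑)*24 = -2/9 + 8/3 = 22/9)
I(A, K) = 22/9 + A*K (I(A, K) = A*K + 22/9 = 22/9 + A*K)
(-105 + I(12, -3))² = (-105 + (22/9 + 12*(-3)))² = (-105 + (22/9 - 36))² = (-105 - 302/9)² = (-1247/9)² = 1555009/81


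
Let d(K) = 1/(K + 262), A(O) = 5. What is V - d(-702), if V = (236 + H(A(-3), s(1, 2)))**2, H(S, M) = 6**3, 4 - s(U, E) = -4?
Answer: 89893761/440 ≈ 2.0430e+5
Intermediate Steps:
s(U, E) = 8 (s(U, E) = 4 - 1*(-4) = 4 + 4 = 8)
d(K) = 1/(262 + K)
H(S, M) = 216
V = 204304 (V = (236 + 216)**2 = 452**2 = 204304)
V - d(-702) = 204304 - 1/(262 - 702) = 204304 - 1/(-440) = 204304 - 1*(-1/440) = 204304 + 1/440 = 89893761/440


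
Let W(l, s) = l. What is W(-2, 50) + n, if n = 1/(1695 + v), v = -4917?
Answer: -6445/3222 ≈ -2.0003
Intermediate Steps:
n = -1/3222 (n = 1/(1695 - 4917) = 1/(-3222) = -1/3222 ≈ -0.00031037)
W(-2, 50) + n = -2 - 1/3222 = -6445/3222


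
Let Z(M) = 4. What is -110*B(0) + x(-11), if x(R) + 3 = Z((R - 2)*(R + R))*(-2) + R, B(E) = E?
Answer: -22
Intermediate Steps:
x(R) = -11 + R (x(R) = -3 + (4*(-2) + R) = -3 + (-8 + R) = -11 + R)
-110*B(0) + x(-11) = -110*0 + (-11 - 11) = 0 - 22 = -22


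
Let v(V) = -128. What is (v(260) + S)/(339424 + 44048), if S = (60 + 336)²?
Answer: 9793/23967 ≈ 0.40860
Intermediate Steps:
S = 156816 (S = 396² = 156816)
(v(260) + S)/(339424 + 44048) = (-128 + 156816)/(339424 + 44048) = 156688/383472 = 156688*(1/383472) = 9793/23967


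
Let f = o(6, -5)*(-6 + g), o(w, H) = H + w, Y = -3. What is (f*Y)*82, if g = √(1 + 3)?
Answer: 984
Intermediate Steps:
g = 2 (g = √4 = 2)
f = -4 (f = (-5 + 6)*(-6 + 2) = 1*(-4) = -4)
(f*Y)*82 = -4*(-3)*82 = 12*82 = 984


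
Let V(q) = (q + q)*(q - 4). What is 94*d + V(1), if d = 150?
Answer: 14094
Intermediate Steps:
V(q) = 2*q*(-4 + q) (V(q) = (2*q)*(-4 + q) = 2*q*(-4 + q))
94*d + V(1) = 94*150 + 2*1*(-4 + 1) = 14100 + 2*1*(-3) = 14100 - 6 = 14094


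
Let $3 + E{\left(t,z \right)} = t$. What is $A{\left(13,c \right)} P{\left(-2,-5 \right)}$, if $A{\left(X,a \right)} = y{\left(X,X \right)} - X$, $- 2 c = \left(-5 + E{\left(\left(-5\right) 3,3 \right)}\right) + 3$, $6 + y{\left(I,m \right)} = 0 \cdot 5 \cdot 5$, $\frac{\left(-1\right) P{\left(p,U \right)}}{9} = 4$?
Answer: $684$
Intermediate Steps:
$E{\left(t,z \right)} = -3 + t$
$P{\left(p,U \right)} = -36$ ($P{\left(p,U \right)} = \left(-9\right) 4 = -36$)
$y{\left(I,m \right)} = -6$ ($y{\left(I,m \right)} = -6 + 0 \cdot 5 \cdot 5 = -6 + 0 \cdot 5 = -6 + 0 = -6$)
$c = 10$ ($c = - \frac{\left(-5 - 18\right) + 3}{2} = - \frac{-23 + 3}{2} = \left(- \frac{1}{2}\right) \left(-20\right) = 10$)
$A{\left(X,a \right)} = -6 - X$
$A{\left(13,c \right)} P{\left(-2,-5 \right)} = \left(-6 - 13\right) \left(-36\right) = \left(-19\right) \left(-36\right) = 684$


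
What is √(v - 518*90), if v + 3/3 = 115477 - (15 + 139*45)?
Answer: 3*√6954 ≈ 250.17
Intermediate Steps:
v = 109206 (v = -1 + (115477 - (15 + 139*45)) = -1 + (115477 - (15 + 6255)) = -1 + (115477 - 1*6270) = -1 + (115477 - 6270) = -1 + 109207 = 109206)
√(v - 518*90) = √(109206 - 518*90) = √(109206 - 46620) = √62586 = 3*√6954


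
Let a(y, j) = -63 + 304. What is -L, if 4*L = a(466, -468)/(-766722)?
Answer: 241/3066888 ≈ 7.8581e-5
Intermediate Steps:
a(y, j) = 241
L = -241/3066888 (L = (241/(-766722))/4 = (241*(-1/766722))/4 = (1/4)*(-241/766722) = -241/3066888 ≈ -7.8581e-5)
-L = -1*(-241/3066888) = 241/3066888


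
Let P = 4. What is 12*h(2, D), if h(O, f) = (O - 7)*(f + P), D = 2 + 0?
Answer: -360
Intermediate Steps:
D = 2
h(O, f) = (-7 + O)*(4 + f) (h(O, f) = (O - 7)*(f + 4) = (-7 + O)*(4 + f))
12*h(2, D) = 12*(-28 - 7*2 + 4*2 + 2*2) = 12*(-28 - 14 + 8 + 4) = 12*(-30) = -360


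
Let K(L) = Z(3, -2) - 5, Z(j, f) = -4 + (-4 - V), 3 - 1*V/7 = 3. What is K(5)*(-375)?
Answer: 4875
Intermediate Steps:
V = 0 (V = 21 - 7*3 = 21 - 21 = 0)
Z(j, f) = -8 (Z(j, f) = -4 + (-4 - 1*0) = -4 + (-4 + 0) = -4 - 4 = -8)
K(L) = -13 (K(L) = -8 - 5 = -13)
K(5)*(-375) = -13*(-375) = 4875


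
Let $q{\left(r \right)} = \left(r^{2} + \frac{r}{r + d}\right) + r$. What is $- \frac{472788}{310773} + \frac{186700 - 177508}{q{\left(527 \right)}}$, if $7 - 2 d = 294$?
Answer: $- \frac{16452165596976}{11054372025473} \approx -1.4883$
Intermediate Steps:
$d = - \frac{287}{2}$ ($d = \frac{7}{2} - 147 = - \frac{287}{2} \approx -143.5$)
$q{\left(r \right)} = r + r^{2} + \frac{r}{- \frac{287}{2} + r}$ ($q{\left(r \right)} = \left(r^{2} + \frac{r}{r - \frac{287}{2}}\right) + r = \left(r^{2} + \frac{r}{- \frac{287}{2} + r}\right) + r = r + r^{2} + \frac{r}{- \frac{287}{2} + r}$)
$- \frac{472788}{310773} + \frac{186700 - 177508}{q{\left(527 \right)}} = - \frac{472788}{310773} + \frac{186700 - 177508}{527 \frac{1}{-287 + 2 \cdot 527} \left(-285 - 150195 + 2 \cdot 527^{2}\right)} = \left(-472788\right) \frac{1}{310773} + \frac{186700 - 177508}{527 \frac{1}{-287 + 1054} \left(-285 - 150195 + 2 \cdot 277729\right)} = - \frac{157596}{103591} + \frac{9192}{527 \cdot \frac{1}{767} \left(-285 - 150195 + 555458\right)} = - \frac{157596}{103591} + \frac{9192}{527 \cdot \frac{1}{767} \cdot 404978} = - \frac{157596}{103591} + \frac{9192}{\frac{213423406}{767}} = - \frac{157596}{103591} + 9192 \cdot \frac{767}{213423406} = - \frac{157596}{103591} + \frac{3525132}{106711703} = - \frac{16452165596976}{11054372025473}$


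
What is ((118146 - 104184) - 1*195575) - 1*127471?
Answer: -309084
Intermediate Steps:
((118146 - 104184) - 1*195575) - 1*127471 = (13962 - 195575) - 127471 = -181613 - 127471 = -309084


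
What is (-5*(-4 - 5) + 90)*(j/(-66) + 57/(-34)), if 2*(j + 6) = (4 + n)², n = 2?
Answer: -93825/374 ≈ -250.87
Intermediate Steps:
j = 12 (j = -6 + (4 + 2)²/2 = -6 + (½)*6² = -6 + (½)*36 = -6 + 18 = 12)
(-5*(-4 - 5) + 90)*(j/(-66) + 57/(-34)) = (-5*(-4 - 5) + 90)*(12/(-66) + 57/(-34)) = (-5*(-9) + 90)*(12*(-1/66) + 57*(-1/34)) = (45 + 90)*(-2/11 - 57/34) = 135*(-695/374) = -93825/374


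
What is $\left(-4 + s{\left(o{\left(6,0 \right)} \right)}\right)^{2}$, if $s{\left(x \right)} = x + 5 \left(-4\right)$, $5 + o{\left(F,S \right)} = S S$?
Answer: $841$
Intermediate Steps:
$o{\left(F,S \right)} = -5 + S^{2}$ ($o{\left(F,S \right)} = -5 + S S = -5 + S^{2}$)
$s{\left(x \right)} = -20 + x$ ($s{\left(x \right)} = x - 20 = -20 + x$)
$\left(-4 + s{\left(o{\left(6,0 \right)} \right)}\right)^{2} = \left(-4 - \left(25 + 0\right)\right)^{2} = \left(-4 + \left(-20 + \left(-5 + 0\right)\right)\right)^{2} = \left(-4 - 25\right)^{2} = \left(-29\right)^{2} = 841$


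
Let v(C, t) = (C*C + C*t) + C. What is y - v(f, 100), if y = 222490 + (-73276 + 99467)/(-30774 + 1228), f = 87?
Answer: 553673543/2686 ≈ 2.0613e+5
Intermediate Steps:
y = 597605759/2686 (y = 222490 + 26191/(-29546) = 222490 + 26191*(-1/29546) = 222490 - 2381/2686 = 597605759/2686 ≈ 2.2249e+5)
v(C, t) = C + C² + C*t (v(C, t) = (C² + C*t) + C = C + C² + C*t)
y - v(f, 100) = 597605759/2686 - 87*(1 + 87 + 100) = 597605759/2686 - 87*188 = 597605759/2686 - 1*16356 = 597605759/2686 - 16356 = 553673543/2686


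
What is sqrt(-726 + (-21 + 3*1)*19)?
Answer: 2*I*sqrt(267) ≈ 32.68*I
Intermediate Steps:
sqrt(-726 + (-21 + 3*1)*19) = sqrt(-726 + (-21 + 3)*19) = sqrt(-726 - 18*19) = sqrt(-726 - 342) = sqrt(-1068) = 2*I*sqrt(267)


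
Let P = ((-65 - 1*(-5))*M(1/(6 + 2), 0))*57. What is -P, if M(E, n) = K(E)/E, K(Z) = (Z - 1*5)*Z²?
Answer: -33345/16 ≈ -2084.1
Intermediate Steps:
K(Z) = Z²*(-5 + Z) (K(Z) = (Z - 5)*Z² = (-5 + Z)*Z² = Z²*(-5 + Z))
M(E, n) = E*(-5 + E) (M(E, n) = (E²*(-5 + E))/E = E*(-5 + E))
P = 33345/16 (P = ((-65 - 1*(-5))*((-5 + 1/(6 + 2))/(6 + 2)))*57 = ((-65 + 5)*((-5 + 1/8)/8))*57 = -15*(-5 + ⅛)/2*57 = -15*(-39)/(2*8)*57 = -60*(-39/64)*57 = (585/16)*57 = 33345/16 ≈ 2084.1)
-P = -1*33345/16 = -33345/16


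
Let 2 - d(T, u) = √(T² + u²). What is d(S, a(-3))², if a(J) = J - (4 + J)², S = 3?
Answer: 9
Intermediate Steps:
d(T, u) = 2 - √(T² + u²)
d(S, a(-3))² = (2 - √(3² + (-3 - (4 - 3)²)²))² = (2 - √(9 + (-3 - 1*1²)²))² = (2 - √(9 + (-3 - 1*1)²))² = (2 - √(9 + (-3 - 1)²))² = (2 - √(9 + (-4)²))² = (2 - √(9 + 16))² = (2 - √25)² = (2 - 1*5)² = (2 - 5)² = (-3)² = 9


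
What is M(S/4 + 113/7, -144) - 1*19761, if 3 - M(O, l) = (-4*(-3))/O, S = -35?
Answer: -1363414/69 ≈ -19760.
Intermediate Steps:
M(O, l) = 3 - 12/O (M(O, l) = 3 - (-4*(-3))/O = 3 - 12/O)
M(S/4 + 113/7, -144) - 1*19761 = (3 - 12/(-35/4 + 113/7)) - 1*19761 = (3 - 12/(-35*¼ + 113*(⅐))) - 19761 = (3 - 12/(-35/4 + 113/7)) - 19761 = (3 - 12/207/28) - 19761 = (3 - 12*28/207) - 19761 = (3 - 112/69) - 19761 = 95/69 - 19761 = -1363414/69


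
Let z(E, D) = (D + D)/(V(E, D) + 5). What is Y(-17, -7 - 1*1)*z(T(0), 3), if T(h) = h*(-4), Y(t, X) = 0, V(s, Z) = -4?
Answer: 0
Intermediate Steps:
T(h) = -4*h
z(E, D) = 2*D (z(E, D) = (D + D)/(-4 + 5) = (2*D)/1 = (2*D)*1 = 2*D)
Y(-17, -7 - 1*1)*z(T(0), 3) = 0*(2*3) = 0*6 = 0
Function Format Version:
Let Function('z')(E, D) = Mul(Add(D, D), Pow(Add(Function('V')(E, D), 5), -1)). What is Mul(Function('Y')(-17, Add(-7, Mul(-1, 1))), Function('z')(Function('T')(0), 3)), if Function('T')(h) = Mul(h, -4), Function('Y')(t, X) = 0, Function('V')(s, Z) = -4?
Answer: 0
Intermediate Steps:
Function('T')(h) = Mul(-4, h)
Function('z')(E, D) = Mul(2, D) (Function('z')(E, D) = Mul(Add(D, D), Pow(Add(-4, 5), -1)) = Mul(Mul(2, D), Pow(1, -1)) = Mul(Mul(2, D), 1) = Mul(2, D))
Mul(Function('Y')(-17, Add(-7, Mul(-1, 1))), Function('z')(Function('T')(0), 3)) = Mul(0, Mul(2, 3)) = Mul(0, 6) = 0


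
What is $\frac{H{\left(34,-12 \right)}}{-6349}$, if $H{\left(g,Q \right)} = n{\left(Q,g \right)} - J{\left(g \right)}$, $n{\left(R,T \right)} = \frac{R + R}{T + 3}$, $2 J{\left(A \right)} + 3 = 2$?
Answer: $\frac{11}{469826} \approx 2.3413 \cdot 10^{-5}$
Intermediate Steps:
$J{\left(A \right)} = - \frac{1}{2}$ ($J{\left(A \right)} = - \frac{3}{2} + \frac{1}{2} \cdot 2 = - \frac{3}{2} + 1 = - \frac{1}{2}$)
$n{\left(R,T \right)} = \frac{2 R}{3 + T}$
$H{\left(g,Q \right)} = \frac{1}{2} + \frac{2 Q}{3 + g}$ ($H{\left(g,Q \right)} = \frac{2 Q}{3 + g} - - \frac{1}{2} = \frac{2 Q}{3 + g} + \frac{1}{2} = \frac{1}{2} + \frac{2 Q}{3 + g}$)
$\frac{H{\left(34,-12 \right)}}{-6349} = \frac{\frac{1}{2} \frac{1}{3 + 34} \left(3 + 34 + 4 \left(-12\right)\right)}{-6349} = \frac{3 + 34 - 48}{2 \cdot 37} \left(- \frac{1}{6349}\right) = \frac{1}{2} \cdot \frac{1}{37} \left(-11\right) \left(- \frac{1}{6349}\right) = \left(- \frac{11}{74}\right) \left(- \frac{1}{6349}\right) = \frac{11}{469826}$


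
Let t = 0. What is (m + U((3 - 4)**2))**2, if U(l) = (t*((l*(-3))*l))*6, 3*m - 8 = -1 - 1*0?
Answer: 49/9 ≈ 5.4444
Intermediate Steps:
m = 7/3 (m = 8/3 + (-1 - 1*0)/3 = 8/3 + (-1 + 0)/3 = 8/3 + (1/3)*(-1) = 8/3 - 1/3 = 7/3 ≈ 2.3333)
U(l) = 0 (U(l) = (0*((l*(-3))*l))*6 = (0*((-3*l)*l))*6 = (0*(-3*l**2))*6 = 0*6 = 0)
(m + U((3 - 4)**2))**2 = (7/3 + 0)**2 = (7/3)**2 = 49/9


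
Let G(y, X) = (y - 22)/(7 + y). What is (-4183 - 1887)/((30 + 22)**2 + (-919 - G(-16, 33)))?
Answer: -54630/16027 ≈ -3.4086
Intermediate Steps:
G(y, X) = (-22 + y)/(7 + y)
(-4183 - 1887)/((30 + 22)**2 + (-919 - G(-16, 33))) = (-4183 - 1887)/((30 + 22)**2 + (-919 - (-22 - 16)/(7 - 16))) = -6070/(52**2 + (-919 - (-38)/(-9))) = -6070/(2704 + (-919 - (-1)*(-38)/9)) = -6070/(2704 + (-919 - 1*38/9)) = -6070/(2704 + (-919 - 38/9)) = -6070/(2704 - 8309/9) = -6070/16027/9 = -6070*9/16027 = -54630/16027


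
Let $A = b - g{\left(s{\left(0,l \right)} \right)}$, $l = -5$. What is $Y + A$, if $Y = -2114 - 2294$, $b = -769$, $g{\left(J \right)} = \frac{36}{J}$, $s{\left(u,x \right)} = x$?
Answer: $- \frac{25849}{5} \approx -5169.8$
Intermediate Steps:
$A = - \frac{3809}{5}$ ($A = -769 - \frac{36}{-5} = -769 - 36 \left(- \frac{1}{5}\right) = -769 - - \frac{36}{5} = -769 + \frac{36}{5} = - \frac{3809}{5} \approx -761.8$)
$Y = -4408$
$Y + A = -4408 - \frac{3809}{5} = - \frac{25849}{5}$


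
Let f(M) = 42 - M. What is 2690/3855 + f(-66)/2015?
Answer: 1167338/1553565 ≈ 0.75139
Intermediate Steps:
2690/3855 + f(-66)/2015 = 2690/3855 + (42 - 1*(-66))/2015 = 2690*(1/3855) + (42 + 66)*(1/2015) = 538/771 + 108*(1/2015) = 538/771 + 108/2015 = 1167338/1553565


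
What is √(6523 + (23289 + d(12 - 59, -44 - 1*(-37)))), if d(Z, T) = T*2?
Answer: √29798 ≈ 172.62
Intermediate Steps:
d(Z, T) = 2*T
√(6523 + (23289 + d(12 - 59, -44 - 1*(-37)))) = √(6523 + (23289 + 2*(-44 - 1*(-37)))) = √(6523 + (23289 + 2*(-44 + 37))) = √(6523 + (23289 + 2*(-7))) = √(6523 + (23289 - 14)) = √(6523 + 23275) = √29798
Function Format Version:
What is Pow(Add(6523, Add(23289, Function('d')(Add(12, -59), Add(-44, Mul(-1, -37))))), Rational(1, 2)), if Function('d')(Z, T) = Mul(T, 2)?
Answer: Pow(29798, Rational(1, 2)) ≈ 172.62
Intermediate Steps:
Function('d')(Z, T) = Mul(2, T)
Pow(Add(6523, Add(23289, Function('d')(Add(12, -59), Add(-44, Mul(-1, -37))))), Rational(1, 2)) = Pow(Add(6523, Add(23289, Mul(2, Add(-44, Mul(-1, -37))))), Rational(1, 2)) = Pow(Add(6523, Add(23289, Mul(2, Add(-44, 37)))), Rational(1, 2)) = Pow(Add(6523, Add(23289, Mul(2, -7))), Rational(1, 2)) = Pow(Add(6523, Add(23289, -14)), Rational(1, 2)) = Pow(Add(6523, 23275), Rational(1, 2)) = Pow(29798, Rational(1, 2))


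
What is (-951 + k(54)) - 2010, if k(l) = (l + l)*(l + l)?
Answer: 8703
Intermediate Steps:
k(l) = 4*l² (k(l) = (2*l)*(2*l) = 4*l²)
(-951 + k(54)) - 2010 = (-951 + 4*54²) - 2010 = (-951 + 4*2916) - 2010 = (-951 + 11664) - 2010 = 10713 - 2010 = 8703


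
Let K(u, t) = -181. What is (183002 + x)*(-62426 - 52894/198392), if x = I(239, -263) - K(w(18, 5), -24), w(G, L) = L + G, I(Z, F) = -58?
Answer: -1133989832061875/99196 ≈ -1.1432e+10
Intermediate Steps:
w(G, L) = G + L
x = 123 (x = -58 - 1*(-181) = -58 + 181 = 123)
(183002 + x)*(-62426 - 52894/198392) = (183002 + 123)*(-62426 - 52894/198392) = 183125*(-62426 - 52894*1/198392) = 183125*(-62426 - 26447/99196) = 183125*(-6192435943/99196) = -1133989832061875/99196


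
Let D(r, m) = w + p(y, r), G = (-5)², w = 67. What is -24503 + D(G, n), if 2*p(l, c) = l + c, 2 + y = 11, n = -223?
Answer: -24419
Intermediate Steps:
G = 25
y = 9 (y = -2 + 11 = 9)
p(l, c) = c/2 + l/2 (p(l, c) = (l + c)/2 = (c + l)/2 = c/2 + l/2)
D(r, m) = 143/2 + r/2 (D(r, m) = 67 + (r/2 + (½)*9) = 67 + (r/2 + 9/2) = 67 + (9/2 + r/2) = 143/2 + r/2)
-24503 + D(G, n) = -24503 + (143/2 + (½)*25) = -24503 + (143/2 + 25/2) = -24503 + 84 = -24419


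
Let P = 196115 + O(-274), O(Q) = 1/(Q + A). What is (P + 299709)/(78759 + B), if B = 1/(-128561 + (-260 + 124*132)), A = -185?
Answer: 25592415276395/4065218794134 ≈ 6.2955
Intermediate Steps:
O(Q) = 1/(-185 + Q) (O(Q) = 1/(Q - 185) = 1/(-185 + Q))
P = 90016784/459 (P = 196115 + 1/(-185 - 274) = 196115 + 1/(-459) = 196115 - 1/459 = 90016784/459 ≈ 1.9612e+5)
B = -1/112453 (B = 1/(-128561 + (-260 + 16368)) = 1/(-128561 + 16108) = 1/(-112453) = -1/112453 ≈ -8.8926e-6)
(P + 299709)/(78759 + B) = (90016784/459 + 299709)/(78759 - 1/112453) = 227583215/(459*(8856685826/112453)) = (227583215/459)*(112453/8856685826) = 25592415276395/4065218794134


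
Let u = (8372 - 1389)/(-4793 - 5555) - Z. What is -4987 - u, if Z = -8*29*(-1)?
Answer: -49197757/10348 ≈ -4754.3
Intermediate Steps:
Z = 232 (Z = -232*(-1) = 232)
u = -2407719/10348 (u = (8372 - 1389)/(-4793 - 5555) - 1*232 = 6983/(-10348) - 232 = 6983*(-1/10348) - 232 = -6983/10348 - 232 = -2407719/10348 ≈ -232.67)
-4987 - u = -4987 - 1*(-2407719/10348) = -4987 + 2407719/10348 = -49197757/10348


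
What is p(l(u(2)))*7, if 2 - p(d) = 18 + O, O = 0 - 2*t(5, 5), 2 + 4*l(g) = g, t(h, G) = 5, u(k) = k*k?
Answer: -42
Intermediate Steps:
u(k) = k²
l(g) = -½ + g/4
O = -10 (O = 0 - 2*5 = 0 - 10 = -10)
p(d) = -6 (p(d) = 2 - (18 - 10) = 2 - 1*8 = 2 - 8 = -6)
p(l(u(2)))*7 = -6*7 = -42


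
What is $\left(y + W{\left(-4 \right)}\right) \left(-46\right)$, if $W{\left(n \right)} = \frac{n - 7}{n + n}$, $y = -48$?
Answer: $\frac{8579}{4} \approx 2144.8$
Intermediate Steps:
$W{\left(n \right)} = \frac{-7 + n}{2 n}$
$\left(y + W{\left(-4 \right)}\right) \left(-46\right) = \left(-48 + \frac{-7 - 4}{2 \left(-4\right)}\right) \left(-46\right) = \left(-48 + \frac{1}{2} \left(- \frac{1}{4}\right) \left(-11\right)\right) \left(-46\right) = \left(-48 + \frac{11}{8}\right) \left(-46\right) = \left(- \frac{373}{8}\right) \left(-46\right) = \frac{8579}{4}$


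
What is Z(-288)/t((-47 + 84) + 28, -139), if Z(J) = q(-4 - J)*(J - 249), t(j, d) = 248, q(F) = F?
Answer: -38127/62 ≈ -614.95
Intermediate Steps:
Z(J) = (-249 + J)*(-4 - J) (Z(J) = (-4 - J)*(J - 249) = (-4 - J)*(-249 + J) = (-249 + J)*(-4 - J))
Z(-288)/t((-47 + 84) + 28, -139) = -(-249 - 288)*(4 - 288)/248 = -1*(-537)*(-284)*(1/248) = -152508*1/248 = -38127/62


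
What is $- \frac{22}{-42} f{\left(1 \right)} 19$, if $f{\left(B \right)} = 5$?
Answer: $\frac{1045}{21} \approx 49.762$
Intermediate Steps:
$- \frac{22}{-42} f{\left(1 \right)} 19 = - \frac{22}{-42} \cdot 5 \cdot 19 = \left(-22\right) \left(- \frac{1}{42}\right) 5 \cdot 19 = \frac{11}{21} \cdot 5 \cdot 19 = \frac{55}{21} \cdot 19 = \frac{1045}{21}$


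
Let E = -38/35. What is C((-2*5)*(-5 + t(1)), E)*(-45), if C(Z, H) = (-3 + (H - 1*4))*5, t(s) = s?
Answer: 12735/7 ≈ 1819.3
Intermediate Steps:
E = -38/35 (E = -38*1/35 = -38/35 ≈ -1.0857)
C(Z, H) = -35 + 5*H (C(Z, H) = (-3 + (H - 4))*5 = (-3 + (-4 + H))*5 = (-7 + H)*5 = -35 + 5*H)
C((-2*5)*(-5 + t(1)), E)*(-45) = (-35 + 5*(-38/35))*(-45) = (-35 - 38/7)*(-45) = -283/7*(-45) = 12735/7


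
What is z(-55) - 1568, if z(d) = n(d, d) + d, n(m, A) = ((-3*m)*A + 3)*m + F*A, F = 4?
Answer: 497117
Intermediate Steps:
n(m, A) = 4*A + m*(3 - 3*A*m) (n(m, A) = ((-3*m)*A + 3)*m + 4*A = (-3*A*m + 3)*m + 4*A = (3 - 3*A*m)*m + 4*A = m*(3 - 3*A*m) + 4*A = 4*A + m*(3 - 3*A*m))
z(d) = -3*d**3 + 8*d (z(d) = (3*d + 4*d - 3*d*d**2) + d = (3*d + 4*d - 3*d**3) + d = (-3*d**3 + 7*d) + d = -3*d**3 + 8*d)
z(-55) - 1568 = -55*(8 - 3*(-55)**2) - 1568 = -55*(8 - 3*3025) - 1568 = -55*(8 - 9075) - 1568 = -55*(-9067) - 1568 = 498685 - 1568 = 497117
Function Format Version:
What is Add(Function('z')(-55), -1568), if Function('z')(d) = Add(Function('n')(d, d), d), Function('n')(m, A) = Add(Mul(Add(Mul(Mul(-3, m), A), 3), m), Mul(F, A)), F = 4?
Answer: 497117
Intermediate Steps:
Function('n')(m, A) = Add(Mul(4, A), Mul(m, Add(3, Mul(-3, A, m)))) (Function('n')(m, A) = Add(Mul(Add(Mul(Mul(-3, m), A), 3), m), Mul(4, A)) = Add(Mul(Add(Mul(-3, A, m), 3), m), Mul(4, A)) = Add(Mul(Add(3, Mul(-3, A, m)), m), Mul(4, A)) = Add(Mul(m, Add(3, Mul(-3, A, m))), Mul(4, A)) = Add(Mul(4, A), Mul(m, Add(3, Mul(-3, A, m)))))
Function('z')(d) = Add(Mul(-3, Pow(d, 3)), Mul(8, d)) (Function('z')(d) = Add(Add(Mul(3, d), Mul(4, d), Mul(-3, d, Pow(d, 2))), d) = Add(Add(Mul(3, d), Mul(4, d), Mul(-3, Pow(d, 3))), d) = Add(Add(Mul(-3, Pow(d, 3)), Mul(7, d)), d) = Add(Mul(-3, Pow(d, 3)), Mul(8, d)))
Add(Function('z')(-55), -1568) = Add(Mul(-55, Add(8, Mul(-3, Pow(-55, 2)))), -1568) = Add(Mul(-55, Add(8, Mul(-3, 3025))), -1568) = Add(Mul(-55, Add(8, -9075)), -1568) = Add(Mul(-55, -9067), -1568) = Add(498685, -1568) = 497117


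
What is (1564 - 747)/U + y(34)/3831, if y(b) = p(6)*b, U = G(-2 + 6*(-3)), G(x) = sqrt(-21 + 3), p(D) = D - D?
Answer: -817*I*sqrt(2)/6 ≈ -192.57*I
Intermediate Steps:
p(D) = 0
G(x) = 3*I*sqrt(2) (G(x) = sqrt(-18) = 3*I*sqrt(2))
U = 3*I*sqrt(2) ≈ 4.2426*I
y(b) = 0 (y(b) = 0*b = 0)
(1564 - 747)/U + y(34)/3831 = (1564 - 747)/((3*I*sqrt(2))) + 0/3831 = 817*(-I*sqrt(2)/6) + 0*(1/3831) = -817*I*sqrt(2)/6 + 0 = -817*I*sqrt(2)/6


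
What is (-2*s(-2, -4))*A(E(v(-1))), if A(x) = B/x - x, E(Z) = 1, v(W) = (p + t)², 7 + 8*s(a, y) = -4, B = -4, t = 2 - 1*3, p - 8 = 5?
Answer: -55/4 ≈ -13.750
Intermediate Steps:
p = 13 (p = 8 + 5 = 13)
t = -1 (t = 2 - 3 = -1)
s(a, y) = -11/8 (s(a, y) = -7/8 + (⅛)*(-4) = -7/8 - ½ = -11/8)
v(W) = 144 (v(W) = (13 - 1)² = 12² = 144)
A(x) = -x - 4/x (A(x) = -4/x - x = -x - 4/x)
(-2*s(-2, -4))*A(E(v(-1))) = (-2*(-11/8))*(-1*1 - 4/1) = 11*(-1 - 4*1)/4 = 11*(-1 - 4)/4 = (11/4)*(-5) = -55/4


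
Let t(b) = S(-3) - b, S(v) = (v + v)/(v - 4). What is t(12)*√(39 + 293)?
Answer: -156*√83/7 ≈ -203.03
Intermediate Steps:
S(v) = 2*v/(-4 + v) (S(v) = (2*v)/(-4 + v) = 2*v/(-4 + v))
t(b) = 6/7 - b (t(b) = 2*(-3)/(-4 - 3) - b = 2*(-3)/(-7) - b = 2*(-3)*(-⅐) - b = 6/7 - b)
t(12)*√(39 + 293) = (6/7 - 1*12)*√(39 + 293) = (6/7 - 12)*√332 = -156*√83/7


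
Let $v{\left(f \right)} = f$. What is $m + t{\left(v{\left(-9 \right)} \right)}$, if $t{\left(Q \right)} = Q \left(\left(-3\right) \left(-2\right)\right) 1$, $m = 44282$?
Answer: $44228$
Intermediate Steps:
$t{\left(Q \right)} = 6 Q$ ($t{\left(Q \right)} = Q 6 \cdot 1 = 6 Q 1 = 6 Q$)
$m + t{\left(v{\left(-9 \right)} \right)} = 44282 + 6 \left(-9\right) = 44282 - 54 = 44228$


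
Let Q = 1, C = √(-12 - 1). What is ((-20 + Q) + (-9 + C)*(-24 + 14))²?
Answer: 3741 - 1420*I*√13 ≈ 3741.0 - 5119.9*I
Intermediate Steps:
C = I*√13 (C = √(-13) = I*√13 ≈ 3.6056*I)
((-20 + Q) + (-9 + C)*(-24 + 14))² = ((-20 + 1) + (-9 + I*√13)*(-24 + 14))² = (-19 + (-9 + I*√13)*(-10))² = (-19 + (90 - 10*I*√13))² = (71 - 10*I*√13)²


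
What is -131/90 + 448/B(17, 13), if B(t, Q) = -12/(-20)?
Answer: 67069/90 ≈ 745.21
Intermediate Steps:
B(t, Q) = 3/5 (B(t, Q) = -12*(-1/20) = 3/5)
-131/90 + 448/B(17, 13) = -131/90 + 448/(3/5) = -131*1/90 + 448*(5/3) = -131/90 + 2240/3 = 67069/90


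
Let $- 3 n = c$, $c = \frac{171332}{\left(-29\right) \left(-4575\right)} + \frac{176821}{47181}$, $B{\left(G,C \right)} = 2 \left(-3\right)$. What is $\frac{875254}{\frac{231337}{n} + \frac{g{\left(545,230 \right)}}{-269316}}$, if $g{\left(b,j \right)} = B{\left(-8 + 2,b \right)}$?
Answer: $- \frac{14244048748487745204}{2241373558624322509} \approx -6.3551$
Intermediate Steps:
$B{\left(G,C \right)} = -6$
$c = \frac{362567141}{71951025}$ ($c = \frac{171332}{132675} + 176821 \cdot \frac{1}{47181} = 171332 \cdot \frac{1}{132675} + \frac{176821}{47181} = \frac{5908}{4575} + \frac{176821}{47181} = \frac{362567141}{71951025} \approx 5.0391$)
$n = - \frac{362567141}{215853075}$ ($n = \left(- \frac{1}{3}\right) \frac{362567141}{71951025} = - \frac{362567141}{215853075} \approx -1.6797$)
$g{\left(b,j \right)} = -6$
$\frac{875254}{\frac{231337}{n} + \frac{g{\left(545,230 \right)}}{-269316}} = \frac{875254}{\frac{231337}{- \frac{362567141}{215853075}} - \frac{6}{-269316}} = \frac{875254}{231337 \left(- \frac{215853075}{362567141}\right) - - \frac{1}{44886}} = \frac{875254}{- \frac{49934802811275}{362567141} + \frac{1}{44886}} = \frac{875254}{- \frac{2241373558624322509}{16274188690926}} = 875254 \left(- \frac{16274188690926}{2241373558624322509}\right) = - \frac{14244048748487745204}{2241373558624322509}$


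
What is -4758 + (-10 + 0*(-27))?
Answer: -4768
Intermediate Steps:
-4758 + (-10 + 0*(-27)) = -4758 + (-10 + 0) = -4758 - 10 = -4768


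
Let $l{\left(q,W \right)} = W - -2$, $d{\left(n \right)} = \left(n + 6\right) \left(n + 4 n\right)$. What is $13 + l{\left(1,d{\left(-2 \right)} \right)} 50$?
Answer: $-1887$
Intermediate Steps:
$d{\left(n \right)} = 5 n \left(6 + n\right)$ ($d{\left(n \right)} = \left(6 + n\right) 5 n = 5 n \left(6 + n\right)$)
$l{\left(q,W \right)} = 2 + W$ ($l{\left(q,W \right)} = W + 2 = 2 + W$)
$13 + l{\left(1,d{\left(-2 \right)} \right)} 50 = 13 + \left(2 + 5 \left(-2\right) \left(6 - 2\right)\right) 50 = 13 + \left(2 + 5 \left(-2\right) 4\right) 50 = 13 + \left(2 - 40\right) 50 = 13 - 1900 = -1887$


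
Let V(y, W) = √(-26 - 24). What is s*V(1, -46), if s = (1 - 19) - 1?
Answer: -95*I*√2 ≈ -134.35*I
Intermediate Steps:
V(y, W) = 5*I*√2 (V(y, W) = √(-50) = 5*I*√2)
s = -19 (s = -18 - 1 = -19)
s*V(1, -46) = -95*I*√2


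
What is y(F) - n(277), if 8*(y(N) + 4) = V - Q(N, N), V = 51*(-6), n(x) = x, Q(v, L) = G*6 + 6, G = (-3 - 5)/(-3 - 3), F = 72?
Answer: -321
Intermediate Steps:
G = 4/3 (G = -8/(-6) = -8*(-⅙) = 4/3 ≈ 1.3333)
Q(v, L) = 14 (Q(v, L) = (4/3)*6 + 6 = 8 + 6 = 14)
V = -306
y(N) = -44 (y(N) = -4 + (-306 - 1*14)/8 = -4 + (-306 - 14)/8 = -4 + (⅛)*(-320) = -4 - 40 = -44)
y(F) - n(277) = -44 - 1*277 = -44 - 277 = -321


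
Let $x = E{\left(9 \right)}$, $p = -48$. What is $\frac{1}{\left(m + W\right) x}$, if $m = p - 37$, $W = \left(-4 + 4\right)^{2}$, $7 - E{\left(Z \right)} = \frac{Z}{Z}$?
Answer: $- \frac{1}{510} \approx -0.0019608$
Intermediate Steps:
$E{\left(Z \right)} = 6$ ($E{\left(Z \right)} = 7 - \frac{Z}{Z} = 7 - 1 = 6$)
$x = 6$
$W = 0$ ($W = 0^{2} = 0$)
$m = -85$ ($m = -48 - 37 = -85$)
$\frac{1}{\left(m + W\right) x} = \frac{1}{\left(-85 + 0\right) 6} = \frac{1}{\left(-85\right) 6} = \frac{1}{-510} = - \frac{1}{510}$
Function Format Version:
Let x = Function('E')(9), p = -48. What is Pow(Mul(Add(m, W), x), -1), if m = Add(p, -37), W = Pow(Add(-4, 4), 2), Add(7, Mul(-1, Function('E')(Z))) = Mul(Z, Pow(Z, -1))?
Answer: Rational(-1, 510) ≈ -0.0019608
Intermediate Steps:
Function('E')(Z) = 6 (Function('E')(Z) = Add(7, Mul(-1, Mul(Z, Pow(Z, -1)))) = Add(7, Mul(-1, 1)) = Add(7, -1) = 6)
x = 6
W = 0 (W = Pow(0, 2) = 0)
m = -85 (m = Add(-48, -37) = -85)
Pow(Mul(Add(m, W), x), -1) = Pow(Mul(Add(-85, 0), 6), -1) = Pow(Mul(-85, 6), -1) = Pow(-510, -1) = Rational(-1, 510)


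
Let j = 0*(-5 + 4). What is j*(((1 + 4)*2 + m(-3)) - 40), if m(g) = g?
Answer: 0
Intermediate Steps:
j = 0 (j = 0*(-1) = 0)
j*(((1 + 4)*2 + m(-3)) - 40) = 0*(((1 + 4)*2 - 3) - 40) = 0*((5*2 - 3) - 40) = 0*((10 - 3) - 40) = 0*(7 - 40) = 0*(-33) = 0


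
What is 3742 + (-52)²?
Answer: 6446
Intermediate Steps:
3742 + (-52)² = 3742 + 2704 = 6446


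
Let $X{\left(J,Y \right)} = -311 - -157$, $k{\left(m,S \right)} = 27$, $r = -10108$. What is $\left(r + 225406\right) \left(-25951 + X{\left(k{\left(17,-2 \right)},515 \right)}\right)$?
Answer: $-5620354290$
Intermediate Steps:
$X{\left(J,Y \right)} = -154$ ($X{\left(J,Y \right)} = -311 + 157 = -154$)
$\left(r + 225406\right) \left(-25951 + X{\left(k{\left(17,-2 \right)},515 \right)}\right) = \left(-10108 + 225406\right) \left(-25951 - 154\right) = 215298 \left(-26105\right) = -5620354290$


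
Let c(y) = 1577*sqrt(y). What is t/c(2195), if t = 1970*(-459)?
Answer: -180846*sqrt(2195)/692303 ≈ -12.239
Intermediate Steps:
t = -904230
t/c(2195) = -904230*sqrt(2195)/3461515 = -180846*sqrt(2195)/692303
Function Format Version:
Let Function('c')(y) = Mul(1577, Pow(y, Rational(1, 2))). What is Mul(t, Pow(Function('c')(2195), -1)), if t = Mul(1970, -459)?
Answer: Mul(Rational(-180846, 692303), Pow(2195, Rational(1, 2))) ≈ -12.239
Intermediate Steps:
t = -904230
Mul(t, Pow(Function('c')(2195), -1)) = Mul(-904230, Pow(Mul(1577, Pow(2195, Rational(1, 2))), -1)) = Mul(-904230, Mul(Rational(1, 3461515), Pow(2195, Rational(1, 2)))) = Mul(Rational(-180846, 692303), Pow(2195, Rational(1, 2)))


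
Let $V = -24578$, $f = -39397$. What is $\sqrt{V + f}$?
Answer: $5 i \sqrt{2559} \approx 252.93 i$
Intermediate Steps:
$\sqrt{V + f} = \sqrt{-24578 - 39397} = \sqrt{-63975} = 5 i \sqrt{2559}$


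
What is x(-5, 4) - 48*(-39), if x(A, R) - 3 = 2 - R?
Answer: 1873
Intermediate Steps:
x(A, R) = 5 - R (x(A, R) = 3 + (2 - R) = 5 - R)
x(-5, 4) - 48*(-39) = (5 - 1*4) - 48*(-39) = (5 - 4) + 1872 = 1 + 1872 = 1873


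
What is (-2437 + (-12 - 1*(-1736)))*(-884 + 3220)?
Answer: -1665568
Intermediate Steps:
(-2437 + (-12 - 1*(-1736)))*(-884 + 3220) = (-2437 + (-12 + 1736))*2336 = (-2437 + 1724)*2336 = -713*2336 = -1665568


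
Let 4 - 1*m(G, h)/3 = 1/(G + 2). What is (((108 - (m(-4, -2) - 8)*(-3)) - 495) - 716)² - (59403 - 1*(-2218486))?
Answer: -4389627/4 ≈ -1.0974e+6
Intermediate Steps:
m(G, h) = 12 - 3/(2 + G) (m(G, h) = 12 - 3/(G + 2) = 12 - 3/(2 + G))
(((108 - (m(-4, -2) - 8)*(-3)) - 495) - 716)² - (59403 - 1*(-2218486)) = (((108 - (3*(7 + 4*(-4))/(2 - 4) - 8)*(-3)) - 495) - 716)² - (59403 - 1*(-2218486)) = (((108 - (3*(7 - 16)/(-2) - 8)*(-3)) - 495) - 716)² - (59403 + 2218486) = (((108 - (3*(-½)*(-9) - 8)*(-3)) - 495) - 716)² - 1*2277889 = (((108 - (27/2 - 8)*(-3)) - 495) - 716)² - 2277889 = (((108 - 11*(-3)/2) - 495) - 716)² - 2277889 = (((108 - 1*(-33/2)) - 495) - 716)² - 2277889 = (((108 + 33/2) - 495) - 716)² - 2277889 = ((249/2 - 495) - 716)² - 2277889 = (-741/2 - 716)² - 2277889 = (-2173/2)² - 2277889 = 4721929/4 - 2277889 = -4389627/4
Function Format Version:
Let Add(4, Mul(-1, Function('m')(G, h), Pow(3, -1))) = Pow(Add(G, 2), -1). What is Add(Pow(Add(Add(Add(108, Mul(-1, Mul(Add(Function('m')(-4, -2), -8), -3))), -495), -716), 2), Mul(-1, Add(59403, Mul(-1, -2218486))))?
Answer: Rational(-4389627, 4) ≈ -1.0974e+6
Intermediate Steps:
Function('m')(G, h) = Add(12, Mul(-3, Pow(Add(2, G), -1))) (Function('m')(G, h) = Add(12, Mul(-3, Pow(Add(G, 2), -1))) = Add(12, Mul(-3, Pow(Add(2, G), -1))))
Add(Pow(Add(Add(Add(108, Mul(-1, Mul(Add(Function('m')(-4, -2), -8), -3))), -495), -716), 2), Mul(-1, Add(59403, Mul(-1, -2218486)))) = Add(Pow(Add(Add(Add(108, Mul(-1, Mul(Add(Mul(3, Pow(Add(2, -4), -1), Add(7, Mul(4, -4))), -8), -3))), -495), -716), 2), Mul(-1, Add(59403, Mul(-1, -2218486)))) = Add(Pow(Add(Add(Add(108, Mul(-1, Mul(Add(Mul(3, Pow(-2, -1), Add(7, -16)), -8), -3))), -495), -716), 2), Mul(-1, Add(59403, 2218486))) = Add(Pow(Add(Add(Add(108, Mul(-1, Mul(Add(Mul(3, Rational(-1, 2), -9), -8), -3))), -495), -716), 2), Mul(-1, 2277889)) = Add(Pow(Add(Add(Add(108, Mul(-1, Mul(Add(Rational(27, 2), -8), -3))), -495), -716), 2), -2277889) = Add(Pow(Add(Add(Add(108, Mul(-1, Mul(Rational(11, 2), -3))), -495), -716), 2), -2277889) = Add(Pow(Add(Add(Add(108, Mul(-1, Rational(-33, 2))), -495), -716), 2), -2277889) = Add(Pow(Add(Add(Add(108, Rational(33, 2)), -495), -716), 2), -2277889) = Add(Pow(Add(Add(Rational(249, 2), -495), -716), 2), -2277889) = Add(Pow(Add(Rational(-741, 2), -716), 2), -2277889) = Add(Pow(Rational(-2173, 2), 2), -2277889) = Add(Rational(4721929, 4), -2277889) = Rational(-4389627, 4)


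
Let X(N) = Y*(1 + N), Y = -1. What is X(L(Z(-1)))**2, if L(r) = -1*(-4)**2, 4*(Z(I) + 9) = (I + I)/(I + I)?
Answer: 225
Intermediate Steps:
Z(I) = -35/4 (Z(I) = -9 + ((I + I)/(I + I))/4 = -9 + ((2*I)/((2*I)))/4 = -9 + ((2*I)*(1/(2*I)))/4 = -9 + (1/4)*1 = -9 + 1/4 = -35/4)
L(r) = -16 (L(r) = -1*16 = -16)
X(N) = -1 - N (X(N) = -(1 + N) = -1 - N)
X(L(Z(-1)))**2 = (-1 - 1*(-16))**2 = (-1 + 16)**2 = 15**2 = 225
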